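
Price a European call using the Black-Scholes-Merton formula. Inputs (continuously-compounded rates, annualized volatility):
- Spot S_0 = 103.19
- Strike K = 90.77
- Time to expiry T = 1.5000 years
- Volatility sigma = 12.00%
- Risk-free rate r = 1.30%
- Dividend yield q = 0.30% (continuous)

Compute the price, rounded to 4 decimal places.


d1 = (ln(S/K) + (r - q + 0.5*sigma^2) * T) / (sigma * sqrt(T)) = 1.04813064
d2 = d1 - sigma * sqrt(T) = 0.90116125
exp(-rT) = 0.98068890; exp(-qT) = 0.99551011
C = S_0 * exp(-qT) * N(d1) - K * exp(-rT) * N(d2)
N(d1) = 0.85271079; N(d2) = 0.81624871
C = 103.1900 * 0.99551011 * 0.85271079 - 90.7700 * 0.98068890 * 0.81624871 = 14.9360

Answer: Price = 14.9360


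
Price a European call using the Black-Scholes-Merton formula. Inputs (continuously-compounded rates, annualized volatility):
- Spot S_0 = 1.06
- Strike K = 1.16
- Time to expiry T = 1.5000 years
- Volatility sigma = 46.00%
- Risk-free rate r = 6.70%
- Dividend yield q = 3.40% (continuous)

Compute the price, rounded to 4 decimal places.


d1 = (ln(S/K) + (r - q + 0.5*sigma^2) * T) / (sigma * sqrt(T)) = 0.20953593
d2 = d1 - sigma * sqrt(T) = -0.35384672
exp(-rT) = 0.90438511; exp(-qT) = 0.95027867
C = S_0 * exp(-qT) * N(d1) - K * exp(-rT) * N(d2)
N(d1) = 0.58298505; N(d2) = 0.36172688
C = 1.0600 * 0.95027867 * 0.58298505 - 1.1600 * 0.90438511 * 0.36172688 = 0.2078

Answer: Price = 0.2078


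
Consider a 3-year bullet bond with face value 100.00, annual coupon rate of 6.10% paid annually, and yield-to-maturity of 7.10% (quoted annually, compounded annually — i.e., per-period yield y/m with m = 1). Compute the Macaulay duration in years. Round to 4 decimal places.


Answer: Macaulay duration = 2.8284 years

Derivation:
Coupon per period c = face * coupon_rate / m = 6.100000
Periods per year m = 1; per-period yield y/m = 0.071000
Number of cashflows N = 3
Cashflows (t years, CF_t, discount factor 1/(1+y/m)^(m*t), PV):
  t = 1.0000: CF_t = 6.100000, DF = 0.933707, PV = 5.695612
  t = 2.0000: CF_t = 6.100000, DF = 0.871808, PV = 5.318031
  t = 3.0000: CF_t = 106.100000, DF = 0.814013, PV = 86.366828
Price P = sum_t PV_t = 97.380471
Macaulay numerator sum_t t * PV_t:
  t * PV_t at t = 1.0000: 5.695612
  t * PV_t at t = 2.0000: 10.636063
  t * PV_t at t = 3.0000: 259.100485
Macaulay duration D = (sum_t t * PV_t) / P = 275.432159 / 97.380471 = 2.828413


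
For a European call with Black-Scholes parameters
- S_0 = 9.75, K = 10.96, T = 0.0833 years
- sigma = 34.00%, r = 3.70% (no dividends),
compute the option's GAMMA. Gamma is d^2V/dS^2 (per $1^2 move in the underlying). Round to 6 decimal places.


Answer: Gamma = 0.224776

Derivation:
d1 = -1.1116707657; d2 = -1.2098006796
phi(d1) = 0.2150586540; exp(-qT) = 1.0000000000; exp(-rT) = 0.9969226448
Gamma = exp(-qT) * phi(d1) / (S * sigma * sqrt(T)) = 1.0000000000 * 0.2150586540 / (9.7500 * 0.3400 * 0.2886173938) = 0.224776


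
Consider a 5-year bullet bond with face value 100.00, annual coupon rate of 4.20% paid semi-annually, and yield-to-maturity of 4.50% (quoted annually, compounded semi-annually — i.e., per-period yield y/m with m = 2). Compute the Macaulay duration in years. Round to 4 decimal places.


Answer: Macaulay duration = 4.5581 years

Derivation:
Coupon per period c = face * coupon_rate / m = 2.100000
Periods per year m = 2; per-period yield y/m = 0.022500
Number of cashflows N = 10
Cashflows (t years, CF_t, discount factor 1/(1+y/m)^(m*t), PV):
  t = 0.5000: CF_t = 2.100000, DF = 0.977995, PV = 2.053790
  t = 1.0000: CF_t = 2.100000, DF = 0.956474, PV = 2.008596
  t = 1.5000: CF_t = 2.100000, DF = 0.935427, PV = 1.964397
  t = 2.0000: CF_t = 2.100000, DF = 0.914843, PV = 1.921171
  t = 2.5000: CF_t = 2.100000, DF = 0.894712, PV = 1.878896
  t = 3.0000: CF_t = 2.100000, DF = 0.875024, PV = 1.837551
  t = 3.5000: CF_t = 2.100000, DF = 0.855769, PV = 1.797116
  t = 4.0000: CF_t = 2.100000, DF = 0.836938, PV = 1.757571
  t = 4.5000: CF_t = 2.100000, DF = 0.818522, PV = 1.718895
  t = 5.0000: CF_t = 102.100000, DF = 0.800510, PV = 81.732084
Price P = sum_t PV_t = 98.670068
Macaulay numerator sum_t t * PV_t:
  t * PV_t at t = 0.5000: 1.026895
  t * PV_t at t = 1.0000: 2.008596
  t * PV_t at t = 1.5000: 2.946596
  t * PV_t at t = 2.0000: 3.842342
  t * PV_t at t = 2.5000: 4.697240
  t * PV_t at t = 3.0000: 5.512653
  t * PV_t at t = 3.5000: 6.289906
  t * PV_t at t = 4.0000: 7.030282
  t * PV_t at t = 4.5000: 7.735029
  t * PV_t at t = 5.0000: 408.660422
Macaulay duration D = (sum_t t * PV_t) / P = 449.749961 / 98.670068 = 4.558120


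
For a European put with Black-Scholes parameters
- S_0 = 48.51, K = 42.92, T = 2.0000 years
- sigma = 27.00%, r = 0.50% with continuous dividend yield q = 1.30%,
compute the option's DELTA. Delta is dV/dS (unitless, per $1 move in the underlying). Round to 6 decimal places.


Answer: Delta = -0.311106

Derivation:
d1 = 0.4696552028; d2 = 0.0878175409
phi(d1) = 0.3572831987; exp(-qT) = 0.9743350896; exp(-rT) = 0.9900498337
N(-d1) = 0.3193006891
Delta = -exp(-qT) * N(-d1) = -0.9743350896 * 0.3193006891 = -0.311106


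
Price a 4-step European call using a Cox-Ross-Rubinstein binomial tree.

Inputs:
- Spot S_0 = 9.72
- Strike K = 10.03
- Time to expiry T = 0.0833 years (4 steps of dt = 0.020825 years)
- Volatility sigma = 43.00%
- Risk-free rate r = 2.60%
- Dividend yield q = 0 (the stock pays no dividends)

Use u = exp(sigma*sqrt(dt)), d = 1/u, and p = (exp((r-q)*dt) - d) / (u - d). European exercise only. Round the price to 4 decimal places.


dt = T/N = 0.020825
u = exp(sigma*sqrt(dt)) = 1.064018; d = 1/u = 0.939833
p = (exp((r-q)*dt) - d) / (u - d) = 0.488853
Discount per step: exp(-r*dt) = 0.999459
Stock lattice S(k, i) with i counting down-moves:
  k=0: S(0,0) = 9.7200
  k=1: S(1,0) = 10.3423; S(1,1) = 9.1352
  k=2: S(2,0) = 11.0044; S(2,1) = 9.7200; S(2,2) = 8.5855
  k=3: S(3,0) = 11.7088; S(3,1) = 10.3423; S(3,2) = 9.1352; S(3,3) = 8.0690
  k=4: S(4,0) = 12.4584; S(4,1) = 11.0044; S(4,2) = 9.7200; S(4,3) = 8.5855; S(4,4) = 7.5835
Terminal payoffs V(N, i) = max(S_T - K, 0):
  V(4,0) = 2.428418; V(4,1) = 0.974355; V(4,2) = 0.000000; V(4,3) = 0.000000; V(4,4) = 0.000000
Backward induction: V(k, i) = exp(-r*dt) * [p * V(k+1, i) + (1-p) * V(k+1, i+1)].
  V(3,0) = exp(-r*dt) * [p*2.428418 + (1-p)*0.974355] = 1.684266
  V(3,1) = exp(-r*dt) * [p*0.974355 + (1-p)*0.000000] = 0.476058
  V(3,2) = exp(-r*dt) * [p*0.000000 + (1-p)*0.000000] = 0.000000
  V(3,3) = exp(-r*dt) * [p*0.000000 + (1-p)*0.000000] = 0.000000
  V(2,0) = exp(-r*dt) * [p*1.684266 + (1-p)*0.476058] = 1.066117
  V(2,1) = exp(-r*dt) * [p*0.476058 + (1-p)*0.000000] = 0.232597
  V(2,2) = exp(-r*dt) * [p*0.000000 + (1-p)*0.000000] = 0.000000
  V(1,0) = exp(-r*dt) * [p*1.066117 + (1-p)*0.232597] = 0.639719
  V(1,1) = exp(-r*dt) * [p*0.232597 + (1-p)*0.000000] = 0.113644
  V(0,0) = exp(-r*dt) * [p*0.639719 + (1-p)*0.113644] = 0.370617

Answer: Price = V(0,0) = 0.3706


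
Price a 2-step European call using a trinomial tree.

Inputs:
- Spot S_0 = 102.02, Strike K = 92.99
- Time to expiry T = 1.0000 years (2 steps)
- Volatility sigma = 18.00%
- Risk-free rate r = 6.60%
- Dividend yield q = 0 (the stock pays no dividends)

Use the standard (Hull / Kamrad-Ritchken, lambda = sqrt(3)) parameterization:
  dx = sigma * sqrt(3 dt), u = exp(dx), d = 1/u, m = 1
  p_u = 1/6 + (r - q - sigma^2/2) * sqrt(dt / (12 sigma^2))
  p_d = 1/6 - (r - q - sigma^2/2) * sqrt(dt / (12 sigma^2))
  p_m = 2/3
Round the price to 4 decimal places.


dt = T/N = 0.500000; dx = sigma*sqrt(3*dt) = 0.220454
u = exp(dx) = 1.246643; d = 1/u = 0.802154
p_u = 0.223141, p_m = 0.666667, p_d = 0.110192
Discount per step: exp(-r*dt) = 0.967539
Stock lattice S(k, j) with j the centered position index:
  k=0: S(0,+0) = 102.0200
  k=1: S(1,-1) = 81.8358; S(1,+0) = 102.0200; S(1,+1) = 127.1825
  k=2: S(2,-2) = 65.6450; S(2,-1) = 81.8358; S(2,+0) = 102.0200; S(2,+1) = 127.1825; S(2,+2) = 158.5511
Terminal payoffs V(N, j) = max(S_T - K, 0):
  V(2,-2) = 0.000000; V(2,-1) = 0.000000; V(2,+0) = 9.030000; V(2,+1) = 34.192486; V(2,+2) = 65.561114
Backward induction: V(k, j) = exp(-r*dt) * [p_u * V(k+1, j+1) + p_m * V(k+1, j) + p_d * V(k+1, j-1)]
  V(1,-1) = exp(-r*dt) * [p_u*9.030000 + p_m*0.000000 + p_d*0.000000] = 1.949555
  V(1,+0) = exp(-r*dt) * [p_u*34.192486 + p_m*9.030000 + p_d*0.000000] = 13.206655
  V(1,+1) = exp(-r*dt) * [p_u*65.561114 + p_m*34.192486 + p_d*9.030000] = 37.172251
  V(0,+0) = exp(-r*dt) * [p_u*37.172251 + p_m*13.206655 + p_d*1.949555] = 16.751882

Answer: Price = V(0,0) = 16.7519


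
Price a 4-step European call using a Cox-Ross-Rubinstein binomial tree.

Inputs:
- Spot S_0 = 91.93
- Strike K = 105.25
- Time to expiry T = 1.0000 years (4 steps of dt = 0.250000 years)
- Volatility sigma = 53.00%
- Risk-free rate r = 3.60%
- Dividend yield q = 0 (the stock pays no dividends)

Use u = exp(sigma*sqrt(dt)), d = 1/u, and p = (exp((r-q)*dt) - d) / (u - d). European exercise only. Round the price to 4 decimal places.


Answer: Price = V(0,0) = 16.2862

Derivation:
dt = T/N = 0.250000
u = exp(sigma*sqrt(dt)) = 1.303431; d = 1/u = 0.767206
p = (exp((r-q)*dt) - d) / (u - d) = 0.450995
Discount per step: exp(-r*dt) = 0.991040
Stock lattice S(k, i) with i counting down-moves:
  k=0: S(0,0) = 91.9300
  k=1: S(1,0) = 119.8244; S(1,1) = 70.5292
  k=2: S(2,0) = 156.1828; S(2,1) = 91.9300; S(2,2) = 54.1105
  k=3: S(3,0) = 203.5736; S(3,1) = 119.8244; S(3,2) = 70.5292; S(3,3) = 41.5139
  k=4: S(4,0) = 265.3441; S(4,1) = 156.1828; S(4,2) = 91.9300; S(4,3) = 54.1105; S(4,4) = 31.8497
Terminal payoffs V(N, i) = max(S_T - K, 0):
  V(4,0) = 160.094085; V(4,1) = 50.932847; V(4,2) = 0.000000; V(4,3) = 0.000000; V(4,4) = 0.000000
Backward induction: V(k, i) = exp(-r*dt) * [p * V(k+1, i) + (1-p) * V(k+1, i+1)].
  V(3,0) = exp(-r*dt) * [p*160.094085 + (1-p)*50.932847] = 99.266561
  V(3,1) = exp(-r*dt) * [p*50.932847 + (1-p)*0.000000] = 22.764640
  V(3,2) = exp(-r*dt) * [p*0.000000 + (1-p)*0.000000] = 0.000000
  V(3,3) = exp(-r*dt) * [p*0.000000 + (1-p)*0.000000] = 0.000000
  V(2,0) = exp(-r*dt) * [p*99.266561 + (1-p)*22.764640] = 56.753518
  V(2,1) = exp(-r*dt) * [p*22.764640 + (1-p)*0.000000] = 10.174747
  V(2,2) = exp(-r*dt) * [p*0.000000 + (1-p)*0.000000] = 0.000000
  V(1,0) = exp(-r*dt) * [p*56.753518 + (1-p)*10.174747] = 30.902154
  V(1,1) = exp(-r*dt) * [p*10.174747 + (1-p)*0.000000] = 4.547644
  V(0,0) = exp(-r*dt) * [p*30.902154 + (1-p)*4.547644] = 16.286153


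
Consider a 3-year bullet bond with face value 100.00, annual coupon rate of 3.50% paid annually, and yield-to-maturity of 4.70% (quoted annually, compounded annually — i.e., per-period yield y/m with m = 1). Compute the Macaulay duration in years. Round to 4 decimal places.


Answer: Macaulay duration = 2.8979 years

Derivation:
Coupon per period c = face * coupon_rate / m = 3.500000
Periods per year m = 1; per-period yield y/m = 0.047000
Number of cashflows N = 3
Cashflows (t years, CF_t, discount factor 1/(1+y/m)^(m*t), PV):
  t = 1.0000: CF_t = 3.500000, DF = 0.955110, PV = 3.342884
  t = 2.0000: CF_t = 3.500000, DF = 0.912235, PV = 3.192822
  t = 3.0000: CF_t = 103.500000, DF = 0.871284, PV = 90.177939
Price P = sum_t PV_t = 96.713645
Macaulay numerator sum_t t * PV_t:
  t * PV_t at t = 1.0000: 3.342884
  t * PV_t at t = 2.0000: 6.385644
  t * PV_t at t = 3.0000: 270.533817
Macaulay duration D = (sum_t t * PV_t) / P = 280.262345 / 96.713645 = 2.897857


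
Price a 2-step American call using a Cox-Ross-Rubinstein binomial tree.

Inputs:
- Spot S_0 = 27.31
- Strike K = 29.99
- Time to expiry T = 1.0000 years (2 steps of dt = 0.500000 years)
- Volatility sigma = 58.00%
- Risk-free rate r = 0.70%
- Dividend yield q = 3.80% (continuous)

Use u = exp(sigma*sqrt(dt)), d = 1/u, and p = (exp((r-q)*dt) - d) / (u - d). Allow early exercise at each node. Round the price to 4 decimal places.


Answer: Price = V(0,0) = 4.6089

Derivation:
dt = T/N = 0.500000
u = exp(sigma*sqrt(dt)) = 1.507002; d = 1/u = 0.663569
p = (exp((r-q)*dt) - d) / (u - d) = 0.380647
Discount per step: exp(-r*dt) = 0.996506
Stock lattice S(k, i) with i counting down-moves:
  k=0: S(0,0) = 27.3100
  k=1: S(1,0) = 41.1562; S(1,1) = 18.1221
  k=2: S(2,0) = 62.0225; S(2,1) = 27.3100; S(2,2) = 12.0253
Terminal payoffs V(N, i) = max(S_T - K, 0):
  V(2,0) = 32.032474; V(2,1) = 0.000000; V(2,2) = 0.000000
Backward induction: V(k, i) = exp(-r*dt) * [p * V(k+1, i) + (1-p) * V(k+1, i+1)]; then take max(V_cont, immediate exercise) for American.
  V(1,0) = exp(-r*dt) * [p*32.032474 + (1-p)*0.000000] = 12.150473; exercise = 11.166212; V(1,0) = max -> 12.150473
  V(1,1) = exp(-r*dt) * [p*0.000000 + (1-p)*0.000000] = 0.000000; exercise = 0.000000; V(1,1) = max -> 0.000000
  V(0,0) = exp(-r*dt) * [p*12.150473 + (1-p)*0.000000] = 4.608885; exercise = 0.000000; V(0,0) = max -> 4.608885


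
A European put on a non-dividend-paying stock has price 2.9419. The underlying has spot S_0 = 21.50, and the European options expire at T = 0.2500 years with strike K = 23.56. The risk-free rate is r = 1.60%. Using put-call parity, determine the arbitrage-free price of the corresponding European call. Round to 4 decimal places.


Answer: Call price = 0.9760

Derivation:
Put-call parity: C - P = S_0 * exp(-qT) - K * exp(-rT).
S_0 * exp(-qT) = 21.5000 * 1.00000000 = 21.50000000
K * exp(-rT) = 23.5600 * 0.99600799 = 23.46594823
C = P + S*exp(-qT) - K*exp(-rT)
C = 2.9419 + 21.50000000 - 23.46594823 = 0.9760


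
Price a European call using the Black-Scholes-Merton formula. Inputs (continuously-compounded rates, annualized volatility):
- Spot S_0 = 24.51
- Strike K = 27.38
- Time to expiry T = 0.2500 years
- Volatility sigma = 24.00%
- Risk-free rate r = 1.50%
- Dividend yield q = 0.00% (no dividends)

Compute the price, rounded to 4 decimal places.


d1 = (ln(S/K) + (r - q + 0.5*sigma^2) * T) / (sigma * sqrt(T)) = -0.83151352
d2 = d1 - sigma * sqrt(T) = -0.95151352
exp(-rT) = 0.99625702; exp(-qT) = 1.00000000
C = S_0 * exp(-qT) * N(d1) - K * exp(-rT) * N(d2)
N(d1) = 0.20284180; N(d2) = 0.17067188
C = 24.5100 * 1.00000000 * 0.20284180 - 27.3800 * 0.99625702 * 0.17067188 = 0.3161

Answer: Price = 0.3161


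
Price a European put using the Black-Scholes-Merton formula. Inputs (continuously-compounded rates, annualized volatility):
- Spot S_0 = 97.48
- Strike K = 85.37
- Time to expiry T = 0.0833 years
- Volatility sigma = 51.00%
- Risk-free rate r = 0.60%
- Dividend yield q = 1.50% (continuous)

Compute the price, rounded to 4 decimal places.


d1 = (ln(S/K) + (r - q + 0.5*sigma^2) * T) / (sigma * sqrt(T)) = 0.96970731
d2 = d1 - sigma * sqrt(T) = 0.82251244
exp(-rT) = 0.99950032; exp(-qT) = 0.99875128
P = K * exp(-rT) * N(-d2) - S_0 * exp(-qT) * N(-d1)
N(-d1) = 0.16609620; N(-d2) = 0.20539265
P = 85.3700 * 0.99950032 * 0.20539265 - 97.4800 * 0.99875128 * 0.16609620 = 1.3548

Answer: Price = 1.3548


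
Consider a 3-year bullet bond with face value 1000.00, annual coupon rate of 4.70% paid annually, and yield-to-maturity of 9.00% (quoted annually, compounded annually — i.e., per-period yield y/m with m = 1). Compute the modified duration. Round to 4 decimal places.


Coupon per period c = face * coupon_rate / m = 47.000000
Periods per year m = 1; per-period yield y/m = 0.090000
Number of cashflows N = 3
Cashflows (t years, CF_t, discount factor 1/(1+y/m)^(m*t), PV):
  t = 1.0000: CF_t = 47.000000, DF = 0.917431, PV = 43.119266
  t = 2.0000: CF_t = 47.000000, DF = 0.841680, PV = 39.558960
  t = 3.0000: CF_t = 1047.000000, DF = 0.772183, PV = 808.476104
Price P = sum_t PV_t = 891.154329
First compute Macaulay numerator sum_t t * PV_t:
  t * PV_t at t = 1.0000: 43.119266
  t * PV_t at t = 2.0000: 79.117919
  t * PV_t at t = 3.0000: 2425.428311
Macaulay duration D = 2547.665496 / 891.154329 = 2.858838
Modified duration = D / (1 + y/m) = 2.858838 / (1 + 0.090000) = 2.622787

Answer: Modified duration = 2.6228


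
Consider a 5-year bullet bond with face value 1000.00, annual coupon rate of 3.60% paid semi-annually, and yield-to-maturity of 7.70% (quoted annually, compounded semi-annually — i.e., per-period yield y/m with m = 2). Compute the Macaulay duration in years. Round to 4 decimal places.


Answer: Macaulay duration = 4.5750 years

Derivation:
Coupon per period c = face * coupon_rate / m = 18.000000
Periods per year m = 2; per-period yield y/m = 0.038500
Number of cashflows N = 10
Cashflows (t years, CF_t, discount factor 1/(1+y/m)^(m*t), PV):
  t = 0.5000: CF_t = 18.000000, DF = 0.962927, PV = 17.332691
  t = 1.0000: CF_t = 18.000000, DF = 0.927229, PV = 16.690122
  t = 1.5000: CF_t = 18.000000, DF = 0.892854, PV = 16.071374
  t = 2.0000: CF_t = 18.000000, DF = 0.859754, PV = 15.475565
  t = 2.5000: CF_t = 18.000000, DF = 0.827880, PV = 14.901844
  t = 3.0000: CF_t = 18.000000, DF = 0.797188, PV = 14.349392
  t = 3.5000: CF_t = 18.000000, DF = 0.767635, PV = 13.817421
  t = 4.0000: CF_t = 18.000000, DF = 0.739176, PV = 13.305172
  t = 4.5000: CF_t = 18.000000, DF = 0.711773, PV = 12.811913
  t = 5.0000: CF_t = 1018.000000, DF = 0.685386, PV = 697.722566
Price P = sum_t PV_t = 832.478060
Macaulay numerator sum_t t * PV_t:
  t * PV_t at t = 0.5000: 8.666346
  t * PV_t at t = 1.0000: 16.690122
  t * PV_t at t = 1.5000: 24.107061
  t * PV_t at t = 2.0000: 30.951129
  t * PV_t at t = 2.5000: 37.254609
  t * PV_t at t = 3.0000: 43.048176
  t * PV_t at t = 3.5000: 48.360974
  t * PV_t at t = 4.0000: 53.220689
  t * PV_t at t = 4.5000: 57.653611
  t * PV_t at t = 5.0000: 3488.612830
Macaulay duration D = (sum_t t * PV_t) / P = 3808.565546 / 832.478060 = 4.574974


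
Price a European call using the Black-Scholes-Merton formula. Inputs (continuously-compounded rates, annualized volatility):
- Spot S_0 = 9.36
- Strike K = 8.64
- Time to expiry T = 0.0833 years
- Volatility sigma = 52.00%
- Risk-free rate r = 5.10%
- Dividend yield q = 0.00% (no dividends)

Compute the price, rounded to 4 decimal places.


Answer: Price = 0.9979

Derivation:
d1 = (ln(S/K) + (r - q + 0.5*sigma^2) * T) / (sigma * sqrt(T)) = 0.63667712
d2 = d1 - sigma * sqrt(T) = 0.48659608
exp(-rT) = 0.99576071; exp(-qT) = 1.00000000
C = S_0 * exp(-qT) * N(d1) - K * exp(-rT) * N(d2)
N(d1) = 0.73783241; N(d2) = 0.68672770
C = 9.3600 * 1.00000000 * 0.73783241 - 8.6400 * 0.99576071 * 0.68672770 = 0.9979


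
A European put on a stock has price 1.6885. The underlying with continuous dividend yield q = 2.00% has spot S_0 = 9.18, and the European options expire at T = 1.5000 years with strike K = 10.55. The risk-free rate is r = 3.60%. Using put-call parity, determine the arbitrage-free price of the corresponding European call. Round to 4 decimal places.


Put-call parity: C - P = S_0 * exp(-qT) - K * exp(-rT).
S_0 * exp(-qT) = 9.1800 * 0.97044553 = 8.90869000
K * exp(-rT) = 10.5500 * 0.94743211 = 9.99540872
C = P + S*exp(-qT) - K*exp(-rT)
C = 1.6885 + 8.90869000 - 9.99540872 = 0.6018

Answer: Call price = 0.6018


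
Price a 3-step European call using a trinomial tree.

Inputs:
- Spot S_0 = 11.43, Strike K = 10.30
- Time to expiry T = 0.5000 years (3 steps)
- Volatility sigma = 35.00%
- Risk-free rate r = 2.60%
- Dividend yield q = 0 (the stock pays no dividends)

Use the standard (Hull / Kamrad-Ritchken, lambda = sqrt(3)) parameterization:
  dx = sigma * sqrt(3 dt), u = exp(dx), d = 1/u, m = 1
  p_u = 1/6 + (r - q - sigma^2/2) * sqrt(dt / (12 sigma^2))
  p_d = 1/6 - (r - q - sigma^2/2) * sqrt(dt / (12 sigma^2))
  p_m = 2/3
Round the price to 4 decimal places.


dt = T/N = 0.166667; dx = sigma*sqrt(3*dt) = 0.247487
u = exp(dx) = 1.280803; d = 1/u = 0.780760
p_u = 0.154797, p_m = 0.666667, p_d = 0.178536
Discount per step: exp(-r*dt) = 0.995676
Stock lattice S(k, j) with j the centered position index:
  k=0: S(0,+0) = 11.4300
  k=1: S(1,-1) = 8.9241; S(1,+0) = 11.4300; S(1,+1) = 14.6396
  k=2: S(2,-2) = 6.9676; S(2,-1) = 8.9241; S(2,+0) = 11.4300; S(2,+1) = 14.6396; S(2,+2) = 18.7504
  k=3: S(3,-3) = 5.4400; S(3,-2) = 6.9676; S(3,-1) = 8.9241; S(3,+0) = 11.4300; S(3,+1) = 14.6396; S(3,+2) = 18.7504; S(3,+3) = 24.0156
Terminal payoffs V(N, j) = max(S_T - K, 0):
  V(3,-3) = 0.000000; V(3,-2) = 0.000000; V(3,-1) = 0.000000; V(3,+0) = 1.130000; V(3,+1) = 4.339580; V(3,+2) = 8.450421; V(3,+3) = 13.715599
Backward induction: V(k, j) = exp(-r*dt) * [p_u * V(k+1, j+1) + p_m * V(k+1, j) + p_d * V(k+1, j-1)]
  V(2,-2) = exp(-r*dt) * [p_u*0.000000 + p_m*0.000000 + p_d*0.000000] = 0.000000
  V(2,-1) = exp(-r*dt) * [p_u*1.130000 + p_m*0.000000 + p_d*0.000000] = 0.174165
  V(2,+0) = exp(-r*dt) * [p_u*4.339580 + p_m*1.130000 + p_d*0.000000] = 1.418927
  V(2,+1) = exp(-r*dt) * [p_u*8.450421 + p_m*4.339580 + p_d*1.130000] = 4.383864
  V(2,+2) = exp(-r*dt) * [p_u*13.715599 + p_m*8.450421 + p_d*4.339580] = 8.494634
  V(1,-1) = exp(-r*dt) * [p_u*1.418927 + p_m*0.174165 + p_d*0.000000] = 0.334304
  V(1,+0) = exp(-r*dt) * [p_u*4.383864 + p_m*1.418927 + p_d*0.174165] = 1.648498
  V(1,+1) = exp(-r*dt) * [p_u*8.494634 + p_m*4.383864 + p_d*1.418927] = 4.471435
  V(0,+0) = exp(-r*dt) * [p_u*4.471435 + p_m*1.648498 + p_d*0.334304] = 1.842847

Answer: Price = V(0,0) = 1.8428


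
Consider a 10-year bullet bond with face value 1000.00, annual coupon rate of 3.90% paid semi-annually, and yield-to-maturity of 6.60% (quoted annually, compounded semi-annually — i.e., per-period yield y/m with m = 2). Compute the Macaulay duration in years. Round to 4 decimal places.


Coupon per period c = face * coupon_rate / m = 19.500000
Periods per year m = 2; per-period yield y/m = 0.033000
Number of cashflows N = 20
Cashflows (t years, CF_t, discount factor 1/(1+y/m)^(m*t), PV):
  t = 0.5000: CF_t = 19.500000, DF = 0.968054, PV = 18.877057
  t = 1.0000: CF_t = 19.500000, DF = 0.937129, PV = 18.274015
  t = 1.5000: CF_t = 19.500000, DF = 0.907192, PV = 17.690237
  t = 2.0000: CF_t = 19.500000, DF = 0.878211, PV = 17.125108
  t = 2.5000: CF_t = 19.500000, DF = 0.850156, PV = 16.578033
  t = 3.0000: CF_t = 19.500000, DF = 0.822997, PV = 16.048435
  t = 3.5000: CF_t = 19.500000, DF = 0.796705, PV = 15.535755
  t = 4.0000: CF_t = 19.500000, DF = 0.771254, PV = 15.039453
  t = 4.5000: CF_t = 19.500000, DF = 0.746616, PV = 14.559006
  t = 5.0000: CF_t = 19.500000, DF = 0.722764, PV = 14.093907
  t = 5.5000: CF_t = 19.500000, DF = 0.699675, PV = 13.643666
  t = 6.0000: CF_t = 19.500000, DF = 0.677323, PV = 13.207808
  t = 6.5000: CF_t = 19.500000, DF = 0.655686, PV = 12.785874
  t = 7.0000: CF_t = 19.500000, DF = 0.634739, PV = 12.377419
  t = 7.5000: CF_t = 19.500000, DF = 0.614462, PV = 11.982013
  t = 8.0000: CF_t = 19.500000, DF = 0.594833, PV = 11.599238
  t = 8.5000: CF_t = 19.500000, DF = 0.575830, PV = 11.228691
  t = 9.0000: CF_t = 19.500000, DF = 0.557435, PV = 10.869982
  t = 9.5000: CF_t = 19.500000, DF = 0.539627, PV = 10.522732
  t = 10.0000: CF_t = 1019.500000, DF = 0.522388, PV = 532.575029
Price P = sum_t PV_t = 804.613459
Macaulay numerator sum_t t * PV_t:
  t * PV_t at t = 0.5000: 9.438529
  t * PV_t at t = 1.0000: 18.274015
  t * PV_t at t = 1.5000: 26.535355
  t * PV_t at t = 2.0000: 34.250216
  t * PV_t at t = 2.5000: 41.445083
  t * PV_t at t = 3.0000: 48.145304
  t * PV_t at t = 3.5000: 54.375142
  t * PV_t at t = 4.0000: 60.157812
  t * PV_t at t = 4.5000: 65.515526
  t * PV_t at t = 5.0000: 70.469534
  t * PV_t at t = 5.5000: 75.040162
  t * PV_t at t = 6.0000: 79.246849
  t * PV_t at t = 6.5000: 83.108183
  t * PV_t at t = 7.0000: 86.641936
  t * PV_t at t = 7.5000: 89.865098
  t * PV_t at t = 8.0000: 92.793906
  t * PV_t at t = 8.5000: 95.443877
  t * PV_t at t = 9.0000: 97.829838
  t * PV_t at t = 9.5000: 99.965952
  t * PV_t at t = 10.0000: 5325.750290
Macaulay duration D = (sum_t t * PV_t) / P = 6554.292608 / 804.613459 = 8.145890

Answer: Macaulay duration = 8.1459 years


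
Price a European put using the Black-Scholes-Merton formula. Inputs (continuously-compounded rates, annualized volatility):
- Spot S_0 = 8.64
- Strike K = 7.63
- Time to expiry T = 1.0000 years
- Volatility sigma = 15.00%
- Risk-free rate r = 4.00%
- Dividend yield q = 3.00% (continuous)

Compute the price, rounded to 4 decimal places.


Answer: Price = 0.1189

Derivation:
d1 = (ln(S/K) + (r - q + 0.5*sigma^2) * T) / (sigma * sqrt(T)) = 0.97043158
d2 = d1 - sigma * sqrt(T) = 0.82043158
exp(-rT) = 0.96078944; exp(-qT) = 0.97044553
P = K * exp(-rT) * N(-d2) - S_0 * exp(-qT) * N(-d1)
N(-d1) = 0.16591571; N(-d2) = 0.20598506
P = 7.6300 * 0.96078944 * 0.20598506 - 8.6400 * 0.97044553 * 0.16591571 = 0.1189


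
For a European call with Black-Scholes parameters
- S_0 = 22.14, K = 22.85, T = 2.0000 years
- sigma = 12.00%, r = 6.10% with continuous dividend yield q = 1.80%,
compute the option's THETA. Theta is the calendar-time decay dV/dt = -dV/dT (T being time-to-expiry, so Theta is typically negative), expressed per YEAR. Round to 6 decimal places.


d1 = 0.4056130074; d2 = 0.2359073799
phi(d1) = 0.3674384383; exp(-qT) = 0.9646402935; exp(-rT) = 0.8851483685
Theta = -S*exp(-qT)*phi(d1)*sigma/(2*sqrt(T)) - r*K*exp(-rT)*N(d2) + q*S*exp(-qT)*N(d1)
N(d1) = 0.6574865150; N(d2) = 0.5932477293; sqrt(T) = 1.4142135624
Term 1 = -22.1400 * 0.9646402935 * 0.3674384383 * 0.1200 / (2 * 1.4142135624) = -0.3329383741
Term 2 = -0.0610 * 22.8500 * 0.8851483685 * 0.5932477293 = -0.7319277232
Term 3 = 0.0180 * 22.1400 * 0.9646402935 * 0.6574865150 = 0.2527565217
Theta = -0.3329383741 + (-0.7319277232) + (0.2527565217) = -0.812110

Answer: Theta = -0.812110


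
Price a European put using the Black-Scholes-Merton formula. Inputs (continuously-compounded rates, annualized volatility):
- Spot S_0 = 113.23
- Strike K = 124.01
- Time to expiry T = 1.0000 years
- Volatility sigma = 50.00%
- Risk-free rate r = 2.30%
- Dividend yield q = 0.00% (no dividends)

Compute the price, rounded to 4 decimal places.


d1 = (ln(S/K) + (r - q + 0.5*sigma^2) * T) / (sigma * sqrt(T)) = 0.11411788
d2 = d1 - sigma * sqrt(T) = -0.38588212
exp(-rT) = 0.97726248; exp(-qT) = 1.00000000
P = K * exp(-rT) * N(-d2) - S_0 * exp(-qT) * N(-d1)
N(-d1) = 0.45457217; N(-d2) = 0.65020801
P = 124.0100 * 0.97726248 * 0.65020801 - 113.2300 * 1.00000000 * 0.45457217 = 27.3277

Answer: Price = 27.3277


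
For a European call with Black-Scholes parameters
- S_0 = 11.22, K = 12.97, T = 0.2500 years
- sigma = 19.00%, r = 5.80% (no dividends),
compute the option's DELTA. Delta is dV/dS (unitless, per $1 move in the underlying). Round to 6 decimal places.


Answer: Delta = 0.092492

Derivation:
d1 = -1.3255641919; d2 = -1.4205641919
phi(d1) = 0.1657128601; exp(-qT) = 1.0000000000; exp(-rT) = 0.9856046187
N(d1) = 0.0924920468
Delta = exp(-qT) * N(d1) = 1.0000000000 * 0.0924920468 = 0.092492


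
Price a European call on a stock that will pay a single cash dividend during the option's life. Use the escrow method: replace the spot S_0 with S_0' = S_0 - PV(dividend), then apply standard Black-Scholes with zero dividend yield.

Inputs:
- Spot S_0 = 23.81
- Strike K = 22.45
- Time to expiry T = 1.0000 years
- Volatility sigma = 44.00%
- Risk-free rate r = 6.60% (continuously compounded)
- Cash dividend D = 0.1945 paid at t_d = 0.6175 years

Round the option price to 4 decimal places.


PV(D) = D * exp(-r * t_d) = 0.1945 * 0.96006432 = 0.18673251
S_0' = S_0 - PV(D) = 23.8100 - 0.18673251 = 23.62326749
d1 = (ln(S_0'/K) + (r + sigma^2/2)*T) / (sigma*sqrt(T)) = 0.48577619
d2 = d1 - sigma*sqrt(T) = 0.04577619
exp(-rT) = 0.93613086
N(d1) = 0.68643707; N(d2) = 0.51825568
C = S_0' * N(d1) - K * exp(-rT) * N(d2) = 23.62326749 * 0.68643707 - 22.4500 * 0.93613086 * 0.51825568 = 5.3242

Answer: Price = 5.3242


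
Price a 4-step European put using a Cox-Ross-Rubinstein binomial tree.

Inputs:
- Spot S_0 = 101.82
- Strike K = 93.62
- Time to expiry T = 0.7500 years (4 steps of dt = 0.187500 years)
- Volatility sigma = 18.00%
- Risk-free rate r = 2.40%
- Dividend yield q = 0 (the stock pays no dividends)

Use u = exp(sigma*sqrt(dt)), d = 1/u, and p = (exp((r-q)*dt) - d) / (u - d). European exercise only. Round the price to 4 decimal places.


Answer: Price = V(0,0) = 2.6200

Derivation:
dt = T/N = 0.187500
u = exp(sigma*sqrt(dt)) = 1.081060; d = 1/u = 0.925018
p = (exp((r-q)*dt) - d) / (u - d) = 0.509428
Discount per step: exp(-r*dt) = 0.995510
Stock lattice S(k, i) with i counting down-moves:
  k=0: S(0,0) = 101.8200
  k=1: S(1,0) = 110.0736; S(1,1) = 94.1853
  k=2: S(2,0) = 118.9961; S(2,1) = 101.8200; S(2,2) = 87.1231
  k=3: S(3,0) = 128.6420; S(3,1) = 110.0736; S(3,2) = 94.1853; S(3,3) = 80.5904
  k=4: S(4,0) = 139.0698; S(4,1) = 118.9961; S(4,2) = 101.8200; S(4,3) = 87.1231; S(4,4) = 74.5476
Terminal payoffs V(N, i) = max(K - S_T, 0):
  V(4,0) = 0.000000; V(4,1) = 0.000000; V(4,2) = 0.000000; V(4,3) = 6.496907; V(4,4) = 19.072433
Backward induction: V(k, i) = exp(-r*dt) * [p * V(k+1, i) + (1-p) * V(k+1, i+1)].
  V(3,0) = exp(-r*dt) * [p*0.000000 + (1-p)*0.000000] = 0.000000
  V(3,1) = exp(-r*dt) * [p*0.000000 + (1-p)*0.000000] = 0.000000
  V(3,2) = exp(-r*dt) * [p*0.000000 + (1-p)*6.496907] = 3.172893
  V(3,3) = exp(-r*dt) * [p*6.496907 + (1-p)*19.072433] = 12.609244
  V(2,0) = exp(-r*dt) * [p*0.000000 + (1-p)*0.000000] = 0.000000
  V(2,1) = exp(-r*dt) * [p*0.000000 + (1-p)*3.172893] = 1.549545
  V(2,2) = exp(-r*dt) * [p*3.172893 + (1-p)*12.609244] = 7.767076
  V(1,0) = exp(-r*dt) * [p*0.000000 + (1-p)*1.549545] = 0.756751
  V(1,1) = exp(-r*dt) * [p*1.549545 + (1-p)*7.767076] = 4.579042
  V(0,0) = exp(-r*dt) * [p*0.756751 + (1-p)*4.579042] = 2.620045


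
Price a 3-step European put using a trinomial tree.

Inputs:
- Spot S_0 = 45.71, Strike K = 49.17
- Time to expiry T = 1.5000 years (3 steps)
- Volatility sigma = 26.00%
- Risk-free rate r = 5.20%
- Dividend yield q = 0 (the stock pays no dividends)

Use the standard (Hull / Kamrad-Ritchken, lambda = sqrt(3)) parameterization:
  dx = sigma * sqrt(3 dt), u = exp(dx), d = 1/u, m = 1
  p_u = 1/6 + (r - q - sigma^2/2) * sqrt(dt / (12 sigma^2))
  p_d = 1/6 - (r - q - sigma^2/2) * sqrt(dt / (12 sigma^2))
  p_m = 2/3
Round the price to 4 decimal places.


dt = T/N = 0.500000; dx = sigma*sqrt(3*dt) = 0.318434
u = exp(dx) = 1.374972; d = 1/u = 0.727287
p_u = 0.180955, p_m = 0.666667, p_d = 0.152378
Discount per step: exp(-r*dt) = 0.974335
Stock lattice S(k, j) with j the centered position index:
  k=0: S(0,+0) = 45.7100
  k=1: S(1,-1) = 33.2443; S(1,+0) = 45.7100; S(1,+1) = 62.8500
  k=2: S(2,-2) = 24.1782; S(2,-1) = 33.2443; S(2,+0) = 45.7100; S(2,+1) = 62.8500; S(2,+2) = 86.4170
  k=3: S(3,-3) = 17.5845; S(3,-2) = 24.1782; S(3,-1) = 33.2443; S(3,+0) = 45.7100; S(3,+1) = 62.8500; S(3,+2) = 86.4170; S(3,+3) = 118.8210
Terminal payoffs V(N, j) = max(K - S_T, 0):
  V(3,-3) = 31.585531; V(3,-2) = 24.991840; V(3,-1) = 15.925697; V(3,+0) = 3.460000; V(3,+1) = 0.000000; V(3,+2) = 0.000000; V(3,+3) = 0.000000
Backward induction: V(k, j) = exp(-r*dt) * [p_u * V(k+1, j+1) + p_m * V(k+1, j) + p_d * V(k+1, j-1)]
  V(2,-2) = exp(-r*dt) * [p_u*15.925697 + p_m*24.991840 + p_d*31.585531] = 23.730911
  V(2,-1) = exp(-r*dt) * [p_u*3.460000 + p_m*15.925697 + p_d*24.991840] = 14.665149
  V(2,+0) = exp(-r*dt) * [p_u*0.000000 + p_m*3.460000 + p_d*15.925697] = 4.611910
  V(2,+1) = exp(-r*dt) * [p_u*0.000000 + p_m*0.000000 + p_d*3.460000] = 0.513697
  V(2,+2) = exp(-r*dt) * [p_u*0.000000 + p_m*0.000000 + p_d*0.000000] = 0.000000
  V(1,-1) = exp(-r*dt) * [p_u*4.611910 + p_m*14.665149 + p_d*23.730911] = 13.862239
  V(1,+0) = exp(-r*dt) * [p_u*0.513697 + p_m*4.611910 + p_d*14.665149] = 5.263561
  V(1,+1) = exp(-r*dt) * [p_u*0.000000 + p_m*0.513697 + p_d*4.611910] = 1.018392
  V(0,+0) = exp(-r*dt) * [p_u*1.018392 + p_m*5.263561 + p_d*13.862239] = 5.656624

Answer: Price = V(0,0) = 5.6566


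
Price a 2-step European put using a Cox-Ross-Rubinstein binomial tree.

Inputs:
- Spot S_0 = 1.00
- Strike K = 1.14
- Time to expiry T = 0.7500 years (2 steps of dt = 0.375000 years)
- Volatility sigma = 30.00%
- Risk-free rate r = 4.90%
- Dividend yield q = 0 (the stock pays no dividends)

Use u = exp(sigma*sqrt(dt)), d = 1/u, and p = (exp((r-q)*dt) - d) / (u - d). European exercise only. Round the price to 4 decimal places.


dt = T/N = 0.375000
u = exp(sigma*sqrt(dt)) = 1.201669; d = 1/u = 0.832176
p = (exp((r-q)*dt) - d) / (u - d) = 0.504391
Discount per step: exp(-r*dt) = 0.981793
Stock lattice S(k, i) with i counting down-moves:
  k=0: S(0,0) = 1.0000
  k=1: S(1,0) = 1.2017; S(1,1) = 0.8322
  k=2: S(2,0) = 1.4440; S(2,1) = 1.0000; S(2,2) = 0.6925
Terminal payoffs V(N, i) = max(K - S_T, 0):
  V(2,0) = 0.000000; V(2,1) = 0.140000; V(2,2) = 0.447484
Backward induction: V(k, i) = exp(-r*dt) * [p * V(k+1, i) + (1-p) * V(k+1, i+1)].
  V(1,0) = exp(-r*dt) * [p*0.000000 + (1-p)*0.140000] = 0.068122
  V(1,1) = exp(-r*dt) * [p*0.140000 + (1-p)*0.447484] = 0.287068
  V(0,0) = exp(-r*dt) * [p*0.068122 + (1-p)*0.287068] = 0.173418

Answer: Price = V(0,0) = 0.1734


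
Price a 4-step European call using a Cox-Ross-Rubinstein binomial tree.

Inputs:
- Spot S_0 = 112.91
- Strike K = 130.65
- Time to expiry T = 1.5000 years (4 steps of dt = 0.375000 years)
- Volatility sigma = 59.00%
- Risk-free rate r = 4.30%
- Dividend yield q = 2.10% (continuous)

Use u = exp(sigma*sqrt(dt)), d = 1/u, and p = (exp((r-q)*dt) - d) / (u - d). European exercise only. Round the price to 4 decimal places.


Answer: Price = V(0,0) = 26.9356

Derivation:
dt = T/N = 0.375000
u = exp(sigma*sqrt(dt)) = 1.435194; d = 1/u = 0.696770
p = (exp((r-q)*dt) - d) / (u - d) = 0.421864
Discount per step: exp(-r*dt) = 0.984004
Stock lattice S(k, i) with i counting down-moves:
  k=0: S(0,0) = 112.9100
  k=1: S(1,0) = 162.0477; S(1,1) = 78.6723
  k=2: S(2,0) = 232.5698; S(2,1) = 112.9100; S(2,2) = 54.8165
  k=3: S(3,0) = 333.7827; S(3,1) = 162.0477; S(3,2) = 78.6723; S(3,3) = 38.1945
  k=4: S(4,0) = 479.0428; S(4,1) = 232.5698; S(4,2) = 112.9100; S(4,3) = 54.8165; S(4,4) = 26.6128
Terminal payoffs V(N, i) = max(S_T - K, 0):
  V(4,0) = 348.392821; V(4,1) = 101.919828; V(4,2) = 0.000000; V(4,3) = 0.000000; V(4,4) = 0.000000
Backward induction: V(k, i) = exp(-r*dt) * [p * V(k+1, i) + (1-p) * V(k+1, i+1)].
  V(3,0) = exp(-r*dt) * [p*348.392821 + (1-p)*101.919828] = 202.604344
  V(3,1) = exp(-r*dt) * [p*101.919828 + (1-p)*0.000000] = 42.308514
  V(3,2) = exp(-r*dt) * [p*0.000000 + (1-p)*0.000000] = 0.000000
  V(3,3) = exp(-r*dt) * [p*0.000000 + (1-p)*0.000000] = 0.000000
  V(2,0) = exp(-r*dt) * [p*202.604344 + (1-p)*42.308514] = 108.173066
  V(2,1) = exp(-r*dt) * [p*42.308514 + (1-p)*0.000000] = 17.562926
  V(2,2) = exp(-r*dt) * [p*0.000000 + (1-p)*0.000000] = 0.000000
  V(1,0) = exp(-r*dt) * [p*108.173066 + (1-p)*17.562926] = 54.895681
  V(1,1) = exp(-r*dt) * [p*17.562926 + (1-p)*0.000000] = 7.290645
  V(0,0) = exp(-r*dt) * [p*54.895681 + (1-p)*7.290645] = 26.935621


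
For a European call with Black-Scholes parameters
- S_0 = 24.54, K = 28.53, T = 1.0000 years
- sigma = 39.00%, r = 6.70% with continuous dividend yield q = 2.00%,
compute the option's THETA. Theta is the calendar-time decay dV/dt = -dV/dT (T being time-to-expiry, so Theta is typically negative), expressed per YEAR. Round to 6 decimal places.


d1 = -0.0707736563; d2 = -0.4607736563
phi(d1) = 0.3979443974; exp(-qT) = 0.9801986733; exp(-rT) = 0.9351952013
Theta = -S*exp(-qT)*phi(d1)*sigma/(2*sqrt(T)) - r*K*exp(-rT)*N(d2) + q*S*exp(-qT)*N(d1)
N(d1) = 0.4717889492; N(d2) = 0.3224805020; sqrt(T) = 1.0000000000
Term 1 = -24.5400 * 0.9801986733 * 0.3979443974 * 0.3900 / (2 * 1.0000000000) = -1.8665759886
Term 2 = -0.0670 * 28.5300 * 0.9351952013 * 0.3224805020 = -0.5764774255
Term 3 = 0.0200 * 24.5400 * 0.9801986733 * 0.4717889492 = 0.2269689395
Theta = -1.8665759886 + (-0.5764774255) + (0.2269689395) = -2.216084

Answer: Theta = -2.216084


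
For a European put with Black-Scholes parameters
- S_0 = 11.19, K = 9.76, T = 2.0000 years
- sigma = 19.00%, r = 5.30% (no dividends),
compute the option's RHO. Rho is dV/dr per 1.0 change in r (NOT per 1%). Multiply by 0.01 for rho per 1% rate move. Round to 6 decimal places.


Answer: Rho = -3.879160

Derivation:
d1 = 1.0376908199; d2 = 0.7689902430
phi(d1) = 0.2328549266; exp(-qT) = 1.0000000000; exp(-rT) = 0.8994246481
N(-d2) = 0.2209495514
Rho = -K*T*exp(-rT)*N(-d2) = -9.7600 * 2.0000 * 0.8994246481 * 0.2209495514 = -3.879160


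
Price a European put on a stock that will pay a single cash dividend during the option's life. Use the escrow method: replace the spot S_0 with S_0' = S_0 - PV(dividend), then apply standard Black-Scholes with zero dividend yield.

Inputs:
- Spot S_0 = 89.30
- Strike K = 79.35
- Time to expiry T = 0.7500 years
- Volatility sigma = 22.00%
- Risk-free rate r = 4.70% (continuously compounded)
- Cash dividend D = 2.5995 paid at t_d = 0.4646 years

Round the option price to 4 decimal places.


PV(D) = D * exp(-r * t_d) = 2.5995 * 0.97840048 = 2.54335206
S_0' = S_0 - PV(D) = 89.3000 - 2.54335206 = 86.75664794
d1 = (ln(S_0'/K) + (r + sigma^2/2)*T) / (sigma*sqrt(T)) = 0.74865850
d2 = d1 - sigma*sqrt(T) = 0.55813291
exp(-rT) = 0.96536405
N(-d1) = 0.22703153; N(-d2) = 0.28837681
P = K * exp(-rT) * N(-d2) - S_0' * N(-d1) = 79.3500 * 0.96536405 * 0.28837681 - 86.75664794 * 0.22703153 = 2.3936

Answer: Price = 2.3936


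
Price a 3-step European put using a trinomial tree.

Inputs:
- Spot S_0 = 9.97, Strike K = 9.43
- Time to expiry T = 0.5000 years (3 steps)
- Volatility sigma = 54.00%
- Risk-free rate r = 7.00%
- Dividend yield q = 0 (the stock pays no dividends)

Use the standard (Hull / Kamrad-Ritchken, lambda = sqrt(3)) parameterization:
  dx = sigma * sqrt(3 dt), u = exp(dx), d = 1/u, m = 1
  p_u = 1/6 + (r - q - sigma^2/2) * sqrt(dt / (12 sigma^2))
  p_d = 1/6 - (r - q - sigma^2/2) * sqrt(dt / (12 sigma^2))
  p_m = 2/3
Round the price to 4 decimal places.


dt = T/N = 0.166667; dx = sigma*sqrt(3*dt) = 0.381838
u = exp(dx) = 1.464974; d = 1/u = 0.682606
p_u = 0.150124, p_m = 0.666667, p_d = 0.183209
Discount per step: exp(-r*dt) = 0.988401
Stock lattice S(k, j) with j the centered position index:
  k=0: S(0,+0) = 9.9700
  k=1: S(1,-1) = 6.8056; S(1,+0) = 9.9700; S(1,+1) = 14.6058
  k=2: S(2,-2) = 4.6455; S(2,-1) = 6.8056; S(2,+0) = 9.9700; S(2,+1) = 14.6058; S(2,+2) = 21.3971
  k=3: S(3,-3) = 3.1711; S(3,-2) = 4.6455; S(3,-1) = 6.8056; S(3,+0) = 9.9700; S(3,+1) = 14.6058; S(3,+2) = 21.3971; S(3,+3) = 31.3462
Terminal payoffs V(N, j) = max(K - S_T, 0):
  V(3,-3) = 6.258935; V(3,-2) = 4.784471; V(3,-1) = 2.624420; V(3,+0) = 0.000000; V(3,+1) = 0.000000; V(3,+2) = 0.000000; V(3,+3) = 0.000000
Backward induction: V(k, j) = exp(-r*dt) * [p_u * V(k+1, j+1) + p_m * V(k+1, j) + p_d * V(k+1, j-1)]
  V(2,-2) = exp(-r*dt) * [p_u*2.624420 + p_m*4.784471 + p_d*6.258935] = 4.675465
  V(2,-1) = exp(-r*dt) * [p_u*0.000000 + p_m*2.624420 + p_d*4.784471] = 2.595713
  V(2,+0) = exp(-r*dt) * [p_u*0.000000 + p_m*0.000000 + p_d*2.624420] = 0.475242
  V(2,+1) = exp(-r*dt) * [p_u*0.000000 + p_m*0.000000 + p_d*0.000000] = 0.000000
  V(2,+2) = exp(-r*dt) * [p_u*0.000000 + p_m*0.000000 + p_d*0.000000] = 0.000000
  V(1,-1) = exp(-r*dt) * [p_u*0.475242 + p_m*2.595713 + p_d*4.675465] = 2.627575
  V(1,+0) = exp(-r*dt) * [p_u*0.000000 + p_m*0.475242 + p_d*2.595713] = 0.783196
  V(1,+1) = exp(-r*dt) * [p_u*0.000000 + p_m*0.000000 + p_d*0.475242] = 0.086059
  V(0,+0) = exp(-r*dt) * [p_u*0.086059 + p_m*0.783196 + p_d*2.627575] = 1.004657

Answer: Price = V(0,0) = 1.0047


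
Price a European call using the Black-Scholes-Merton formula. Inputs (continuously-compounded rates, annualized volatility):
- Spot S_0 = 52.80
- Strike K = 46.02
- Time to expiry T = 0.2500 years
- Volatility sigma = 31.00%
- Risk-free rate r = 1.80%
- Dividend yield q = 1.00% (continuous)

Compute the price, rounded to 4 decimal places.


d1 = (ln(S/K) + (r - q + 0.5*sigma^2) * T) / (sigma * sqrt(T)) = 0.97708133
d2 = d1 - sigma * sqrt(T) = 0.82208133
exp(-rT) = 0.99551011; exp(-qT) = 0.99750312
C = S_0 * exp(-qT) * N(d1) - K * exp(-rT) * N(d2)
N(d1) = 0.83573555; N(d2) = 0.79448469
C = 52.8000 * 0.99750312 * 0.83573555 - 46.0200 * 0.99551011 * 0.79448469 = 7.6186

Answer: Price = 7.6186


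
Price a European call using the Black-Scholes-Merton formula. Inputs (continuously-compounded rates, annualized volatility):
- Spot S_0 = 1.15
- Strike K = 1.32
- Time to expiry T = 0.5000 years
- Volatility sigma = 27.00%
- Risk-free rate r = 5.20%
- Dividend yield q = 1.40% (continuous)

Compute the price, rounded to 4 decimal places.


d1 = (ln(S/K) + (r - q + 0.5*sigma^2) * T) / (sigma * sqrt(T)) = -0.52716012
d2 = d1 - sigma * sqrt(T) = -0.71807895
exp(-rT) = 0.97433509; exp(-qT) = 0.99302444
C = S_0 * exp(-qT) * N(d1) - K * exp(-rT) * N(d2)
N(d1) = 0.29904120; N(d2) = 0.23635430
C = 1.1500 * 0.99302444 * 0.29904120 - 1.3200 * 0.97433509 * 0.23635430 = 0.0375

Answer: Price = 0.0375
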